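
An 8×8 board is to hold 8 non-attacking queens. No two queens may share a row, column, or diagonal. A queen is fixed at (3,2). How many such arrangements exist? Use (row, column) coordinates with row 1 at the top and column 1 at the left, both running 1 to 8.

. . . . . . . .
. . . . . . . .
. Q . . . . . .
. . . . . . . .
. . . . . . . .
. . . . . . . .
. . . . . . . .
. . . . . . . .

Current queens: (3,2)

Branch on row 1: col 1 → 0; col 3 → 7; col 5 → 3; col 6 → 2; col 7 → 2; col 8 → 0.
Sum: 0 + 7 + 3 + 2 + 2 + 0 = 14.

14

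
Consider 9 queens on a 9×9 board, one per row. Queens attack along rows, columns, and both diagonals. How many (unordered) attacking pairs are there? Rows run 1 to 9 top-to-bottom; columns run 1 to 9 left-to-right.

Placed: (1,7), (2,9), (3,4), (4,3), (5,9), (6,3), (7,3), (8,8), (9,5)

7

Same column: (2,9)–(5,9) (column 9); (4,3)–(6,3) (column 3); (4,3)–(7,3) (column 3); (6,3)–(7,3) (column 3).
Same diagonal: (3,4)–(4,3) (|3−4| = |4−3| = 1); (5,9)–(9,5) (|5−9| = |9−5| = 4); (7,3)–(9,5) (|7−9| = |3−5| = 2).
Total attacking pairs: 7.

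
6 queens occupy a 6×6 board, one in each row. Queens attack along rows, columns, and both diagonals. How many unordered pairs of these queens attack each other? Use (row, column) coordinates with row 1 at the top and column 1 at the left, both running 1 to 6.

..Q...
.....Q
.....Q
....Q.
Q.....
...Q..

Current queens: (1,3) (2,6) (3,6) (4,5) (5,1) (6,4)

2

Same column: (2,6)–(3,6) (column 6).
Same diagonal: (3,6)–(4,5) (|3−4| = |6−5| = 1).
Total attacking pairs: 2.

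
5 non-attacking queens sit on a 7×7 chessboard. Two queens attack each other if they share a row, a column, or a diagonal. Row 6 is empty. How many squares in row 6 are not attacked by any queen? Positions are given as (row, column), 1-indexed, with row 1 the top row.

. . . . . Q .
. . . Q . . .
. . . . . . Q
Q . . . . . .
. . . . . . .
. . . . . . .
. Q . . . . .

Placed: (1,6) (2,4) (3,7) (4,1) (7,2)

1

(1,6) attacks row 6 at column 6 and diagonals 1.
(2,4) attacks row 6 at column 4.
(3,7) attacks row 6 at column 7 and diagonals 4.
(4,1) attacks row 6 at column 1 and diagonals 3.
(7,2) attacks row 6 at column 2 and diagonals 1, 3.
Attacked columns: {1, 2, 3, 4, 6, 7}. Safe: {5}.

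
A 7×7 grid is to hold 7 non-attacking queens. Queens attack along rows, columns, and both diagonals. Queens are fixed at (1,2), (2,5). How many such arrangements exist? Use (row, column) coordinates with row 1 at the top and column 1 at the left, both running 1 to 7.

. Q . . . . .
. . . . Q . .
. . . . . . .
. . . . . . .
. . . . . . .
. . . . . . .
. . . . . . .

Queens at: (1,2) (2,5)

3

Branch on row 3: col 1 → 1; col 3 → 1; col 7 → 1.
Sum: 1 + 1 + 1 = 3.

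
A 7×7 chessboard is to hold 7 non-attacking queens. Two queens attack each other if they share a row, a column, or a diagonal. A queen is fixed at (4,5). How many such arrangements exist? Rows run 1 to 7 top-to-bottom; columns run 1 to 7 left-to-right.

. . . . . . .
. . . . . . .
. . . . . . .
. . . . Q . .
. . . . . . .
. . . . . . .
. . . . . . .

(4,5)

4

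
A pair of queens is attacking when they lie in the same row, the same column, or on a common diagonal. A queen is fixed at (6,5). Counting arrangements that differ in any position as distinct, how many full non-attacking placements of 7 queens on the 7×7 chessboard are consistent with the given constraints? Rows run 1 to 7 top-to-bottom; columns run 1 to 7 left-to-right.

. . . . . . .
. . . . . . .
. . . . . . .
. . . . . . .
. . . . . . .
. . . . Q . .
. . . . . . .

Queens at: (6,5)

Branch on row 1: col 1 → 1; col 2 → 1; col 3 → 0; col 4 → 1; col 6 → 3; col 7 → 0.
Sum: 1 + 1 + 0 + 1 + 3 + 0 = 6.

6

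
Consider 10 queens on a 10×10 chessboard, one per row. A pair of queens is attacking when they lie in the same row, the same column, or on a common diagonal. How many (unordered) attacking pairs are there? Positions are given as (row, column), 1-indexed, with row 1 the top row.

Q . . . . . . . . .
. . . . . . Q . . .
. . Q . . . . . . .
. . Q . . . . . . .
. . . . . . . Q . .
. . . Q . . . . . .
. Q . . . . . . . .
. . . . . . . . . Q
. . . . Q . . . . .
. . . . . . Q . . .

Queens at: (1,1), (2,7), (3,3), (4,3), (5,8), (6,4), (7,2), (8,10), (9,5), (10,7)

4

Same column: (2,7)–(10,7) (column 7); (3,3)–(4,3) (column 3).
Same diagonal: (1,1)–(3,3) (|1−3| = |1−3| = 2); (2,7)–(7,2) (|2−7| = |7−2| = 5).
Total attacking pairs: 4.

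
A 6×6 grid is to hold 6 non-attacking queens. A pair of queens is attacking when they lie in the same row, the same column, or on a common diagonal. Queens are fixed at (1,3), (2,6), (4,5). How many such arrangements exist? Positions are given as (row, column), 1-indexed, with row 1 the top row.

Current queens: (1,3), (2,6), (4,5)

Branch on row 3: col 2 → 1.
Sum: 1 = 1.

1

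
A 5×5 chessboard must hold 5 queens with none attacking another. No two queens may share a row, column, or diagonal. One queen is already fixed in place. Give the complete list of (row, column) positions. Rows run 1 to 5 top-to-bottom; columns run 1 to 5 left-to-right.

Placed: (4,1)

(1,2) (2,5) (3,3) (4,1) (5,4)

Row 1: attacked by (4,1)→{1,4}. Safe: 2, 3, 5. Place at column 2.
Row 2: attacked by (1,2)→{1,2,3}; (4,1)→{1,3}. Safe: 4, 5. Place at column 5.
Row 3: attacked by (1,2)→{2,4}; (2,5)→{4,5}; (4,1)→{1,2}. Safe: 3. Place at column 3.
Row 5: attacked by (1,2)→{2}; (2,5)→{2,5}; (3,3)→{1,3,5}; (4,1)→{1,2}. Safe: 4. Place at column 4.
Columns [2, 5, 3, 1, 4], r−c [-1, -3, 0, 3, 1], r+c [3, 7, 6, 5, 9] are all distinct, so no two queens attack.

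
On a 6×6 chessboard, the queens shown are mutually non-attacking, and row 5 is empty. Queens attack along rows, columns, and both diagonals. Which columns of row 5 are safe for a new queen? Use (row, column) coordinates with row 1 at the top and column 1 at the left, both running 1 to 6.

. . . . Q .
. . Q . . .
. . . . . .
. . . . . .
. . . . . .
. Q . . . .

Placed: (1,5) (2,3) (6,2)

(1,5) attacks row 5 at column 5 and diagonals 1.
(2,3) attacks row 5 at column 3 and diagonals 6.
(6,2) attacks row 5 at column 2 and diagonals 1, 3.
Attacked columns: {1, 2, 3, 5, 6}. Safe: {4}.

columns 4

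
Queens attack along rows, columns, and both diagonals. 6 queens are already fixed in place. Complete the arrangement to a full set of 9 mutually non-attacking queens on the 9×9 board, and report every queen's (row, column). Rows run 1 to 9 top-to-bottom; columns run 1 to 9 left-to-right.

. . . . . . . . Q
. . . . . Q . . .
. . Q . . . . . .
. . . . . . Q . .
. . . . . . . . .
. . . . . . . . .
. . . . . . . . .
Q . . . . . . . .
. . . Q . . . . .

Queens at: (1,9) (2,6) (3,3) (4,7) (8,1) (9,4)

(1,9) (2,6) (3,3) (4,7) (5,2) (6,8) (7,5) (8,1) (9,4)

Row 5: attacked by (1,9)→{5,9}; (2,6)→{3,6,9}; (3,3)→{1,3,5}; (4,7)→{6,7,8}; (8,1)→{1,4}; (9,4)→{4,8}. Safe: 2. Place at column 2.
Row 6: attacked by (1,9)→{4,9}; (2,6)→{2,6}; (3,3)→{3,6}; (4,7)→{5,7,9}; (5,2)→{1,2,3}; (8,1)→{1,3}; (9,4)→{1,4,7}. Safe: 8. Place at column 8.
Row 7: attacked by (1,9)→{3,9}; (2,6)→{1,6}; (3,3)→{3,7}; (4,7)→{4,7}; (5,2)→{2,4}; (6,8)→{7,8,9}; (8,1)→{1,2}; (9,4)→{2,4,6}. Safe: 5. Place at column 5.
Columns [9, 6, 3, 7, 2, 8, 5, 1, 4], r−c [-8, -4, 0, -3, 3, -2, 2, 7, 5], r+c [10, 8, 6, 11, 7, 14, 12, 9, 13] are all distinct, so no two queens attack.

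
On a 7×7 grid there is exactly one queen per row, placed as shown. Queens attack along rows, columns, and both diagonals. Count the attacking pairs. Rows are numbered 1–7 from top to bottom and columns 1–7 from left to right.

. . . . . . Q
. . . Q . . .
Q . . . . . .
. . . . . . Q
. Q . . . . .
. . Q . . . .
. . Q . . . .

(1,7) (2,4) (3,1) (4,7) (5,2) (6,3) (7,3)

Same column: (1,7)–(4,7) (column 7); (6,3)–(7,3) (column 3).
Same diagonal: (5,2)–(6,3) (|5−6| = |2−3| = 1).
Total attacking pairs: 3.

3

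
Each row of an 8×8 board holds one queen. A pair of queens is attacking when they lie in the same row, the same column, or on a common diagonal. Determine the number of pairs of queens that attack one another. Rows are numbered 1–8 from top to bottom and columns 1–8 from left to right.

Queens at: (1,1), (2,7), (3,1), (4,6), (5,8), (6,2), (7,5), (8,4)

4

Same column: (1,1)–(3,1) (column 1).
Same diagonal: (3,1)–(7,5) (|3−7| = |1−5| = 4); (6,2)–(8,4) (|6−8| = |2−4| = 2); (7,5)–(8,4) (|7−8| = |5−4| = 1).
Total attacking pairs: 4.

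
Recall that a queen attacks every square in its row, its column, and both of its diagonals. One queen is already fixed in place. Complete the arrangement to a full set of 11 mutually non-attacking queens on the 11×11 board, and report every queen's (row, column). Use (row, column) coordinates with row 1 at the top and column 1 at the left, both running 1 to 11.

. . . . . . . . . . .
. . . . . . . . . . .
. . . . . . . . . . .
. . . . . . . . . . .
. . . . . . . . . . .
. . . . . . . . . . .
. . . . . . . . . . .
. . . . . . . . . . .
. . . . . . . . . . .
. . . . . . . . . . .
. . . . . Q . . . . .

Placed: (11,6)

(1,10) (2,7) (3,9) (4,11) (5,2) (6,4) (7,1) (8,8) (9,5) (10,3) (11,6)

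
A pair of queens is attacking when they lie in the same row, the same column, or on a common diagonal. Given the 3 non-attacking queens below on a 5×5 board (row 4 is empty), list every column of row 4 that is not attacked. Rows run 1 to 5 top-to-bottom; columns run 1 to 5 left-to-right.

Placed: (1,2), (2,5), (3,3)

(1,2) attacks row 4 at column 2 and diagonals 5.
(2,5) attacks row 4 at column 5 and diagonals 3.
(3,3) attacks row 4 at column 3 and diagonals 2, 4.
Attacked columns: {2, 3, 4, 5}. Safe: {1}.

columns 1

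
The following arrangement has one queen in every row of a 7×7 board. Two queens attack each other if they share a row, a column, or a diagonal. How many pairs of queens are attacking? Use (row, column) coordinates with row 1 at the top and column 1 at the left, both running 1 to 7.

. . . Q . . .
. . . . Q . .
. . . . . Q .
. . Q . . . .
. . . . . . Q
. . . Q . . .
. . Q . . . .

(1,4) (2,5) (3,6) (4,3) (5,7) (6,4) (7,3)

7

Same column: (1,4)–(6,4) (column 4); (4,3)–(7,3) (column 3).
Same diagonal: (1,4)–(2,5) (|1−2| = |4−5| = 1); (1,4)–(3,6) (|1−3| = |4−6| = 2); (2,5)–(3,6) (|2−3| = |5−6| = 1); (2,5)–(4,3) (|2−4| = |5−3| = 2); (6,4)–(7,3) (|6−7| = |4−3| = 1).
Total attacking pairs: 7.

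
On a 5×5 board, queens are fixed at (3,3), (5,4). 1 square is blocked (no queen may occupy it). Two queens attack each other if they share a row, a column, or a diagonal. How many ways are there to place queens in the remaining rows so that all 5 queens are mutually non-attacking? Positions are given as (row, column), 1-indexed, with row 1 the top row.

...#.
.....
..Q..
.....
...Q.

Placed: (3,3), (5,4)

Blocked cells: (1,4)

Branch on row 1: col 2 → 1.
Sum: 1 = 1.

1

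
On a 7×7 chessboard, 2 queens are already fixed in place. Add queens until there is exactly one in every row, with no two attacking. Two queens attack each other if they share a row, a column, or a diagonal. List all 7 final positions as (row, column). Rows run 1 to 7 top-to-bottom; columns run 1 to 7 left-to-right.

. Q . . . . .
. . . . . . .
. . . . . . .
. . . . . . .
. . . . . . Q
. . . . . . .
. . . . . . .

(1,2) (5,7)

(1,2) (2,5) (3,1) (4,4) (5,7) (6,3) (7,6)

Row 2: attacked by (1,2)→{1,2,3}; (5,7)→{4,7}. Safe: 5, 6. Place at column 5.
Row 3: attacked by (1,2)→{2,4}; (2,5)→{4,5,6}; (5,7)→{5,7}. Safe: 1, 3. Place at column 1.
Row 4: attacked by (1,2)→{2,5}; (2,5)→{3,5,7}; (3,1)→{1,2}; (5,7)→{6,7}. Safe: 4. Place at column 4.
Row 6: attacked by (1,2)→{2,7}; (2,5)→{1,5}; (3,1)→{1,4}; (4,4)→{2,4,6}; (5,7)→{6,7}. Safe: 3. Place at column 3.
Row 7: attacked by (1,2)→{2}; (2,5)→{5}; (3,1)→{1,5}; (4,4)→{1,4,7}; (5,7)→{5,7}; (6,3)→{2,3,4}. Safe: 6. Place at column 6.
Columns [2, 5, 1, 4, 7, 3, 6], r−c [-1, -3, 2, 0, -2, 3, 1], r+c [3, 7, 4, 8, 12, 9, 13] are all distinct, so no two queens attack.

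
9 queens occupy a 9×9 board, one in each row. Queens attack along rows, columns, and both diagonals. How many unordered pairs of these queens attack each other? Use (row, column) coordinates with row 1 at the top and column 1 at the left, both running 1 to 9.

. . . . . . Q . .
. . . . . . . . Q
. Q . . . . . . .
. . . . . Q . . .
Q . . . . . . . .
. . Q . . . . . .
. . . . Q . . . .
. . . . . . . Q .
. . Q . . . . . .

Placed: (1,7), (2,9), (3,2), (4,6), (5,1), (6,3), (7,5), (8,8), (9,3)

2

Same column: (6,3)–(9,3) (column 3).
Same diagonal: (7,5)–(9,3) (|7−9| = |5−3| = 2).
Total attacking pairs: 2.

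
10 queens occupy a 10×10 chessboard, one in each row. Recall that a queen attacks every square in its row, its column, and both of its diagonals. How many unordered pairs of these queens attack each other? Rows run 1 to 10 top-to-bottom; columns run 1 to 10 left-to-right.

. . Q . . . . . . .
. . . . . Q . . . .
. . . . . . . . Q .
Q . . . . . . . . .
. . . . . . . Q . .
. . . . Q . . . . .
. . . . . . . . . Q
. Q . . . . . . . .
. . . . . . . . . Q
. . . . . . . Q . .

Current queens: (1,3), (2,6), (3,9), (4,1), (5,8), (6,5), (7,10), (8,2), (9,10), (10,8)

Same column: (5,8)–(10,8) (column 8); (7,10)–(9,10) (column 10).
Same diagonal: (5,8)–(7,10) (|5−7| = |8−10| = 2).
Total attacking pairs: 3.

3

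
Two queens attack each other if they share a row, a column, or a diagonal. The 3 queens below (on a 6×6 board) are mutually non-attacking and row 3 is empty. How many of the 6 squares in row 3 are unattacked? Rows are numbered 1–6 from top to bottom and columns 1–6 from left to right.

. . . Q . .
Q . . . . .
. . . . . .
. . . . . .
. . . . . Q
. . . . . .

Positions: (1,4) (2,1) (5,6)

2

(1,4) attacks row 3 at column 4 and diagonals 2, 6.
(2,1) attacks row 3 at column 1 and diagonals 2.
(5,6) attacks row 3 at column 6 and diagonals 4.
Attacked columns: {1, 2, 4, 6}. Safe: {3, 5}.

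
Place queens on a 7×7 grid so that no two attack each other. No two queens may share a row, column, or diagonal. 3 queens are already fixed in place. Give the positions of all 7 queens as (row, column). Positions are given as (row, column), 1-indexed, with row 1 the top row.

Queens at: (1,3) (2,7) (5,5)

Row 3: attacked by (1,3)→{1,3,5}; (2,7)→{6,7}; (5,5)→{3,5,7}. Safe: 2, 4. Place at column 4.
Row 4: attacked by (1,3)→{3,6}; (2,7)→{5,7}; (3,4)→{3,4,5}; (5,5)→{4,5,6}. Safe: 1, 2. Place at column 1.
Row 6: attacked by (1,3)→{3}; (2,7)→{3,7}; (3,4)→{1,4,7}; (4,1)→{1,3}; (5,5)→{4,5,6}. Safe: 2. Place at column 2.
Row 7: attacked by (1,3)→{3}; (2,7)→{2,7}; (3,4)→{4}; (4,1)→{1,4}; (5,5)→{3,5,7}; (6,2)→{1,2,3}. Safe: 6. Place at column 6.
Columns [3, 7, 4, 1, 5, 2, 6], r−c [-2, -5, -1, 3, 0, 4, 1], r+c [4, 9, 7, 5, 10, 8, 13] are all distinct, so no two queens attack.

(1,3) (2,7) (3,4) (4,1) (5,5) (6,2) (7,6)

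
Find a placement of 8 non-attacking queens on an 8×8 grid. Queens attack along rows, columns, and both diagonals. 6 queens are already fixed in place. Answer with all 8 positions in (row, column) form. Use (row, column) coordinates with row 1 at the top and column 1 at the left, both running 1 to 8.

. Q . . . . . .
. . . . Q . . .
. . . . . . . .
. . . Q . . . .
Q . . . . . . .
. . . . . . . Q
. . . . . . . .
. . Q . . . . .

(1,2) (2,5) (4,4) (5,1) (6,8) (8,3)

(1,2) (2,5) (3,7) (4,4) (5,1) (6,8) (7,6) (8,3)

Row 3: attacked by (1,2)→{2,4}; (2,5)→{4,5,6}; (4,4)→{3,4,5}; (5,1)→{1,3}; (6,8)→{5,8}; (8,3)→{3,8}. Safe: 7. Place at column 7.
Row 7: attacked by (1,2)→{2,8}; (2,5)→{5}; (3,7)→{3,7}; (4,4)→{1,4,7}; (5,1)→{1,3}; (6,8)→{7,8}; (8,3)→{2,3,4}. Safe: 6. Place at column 6.
Columns [2, 5, 7, 4, 1, 8, 6, 3], r−c [-1, -3, -4, 0, 4, -2, 1, 5], r+c [3, 7, 10, 8, 6, 14, 13, 11] are all distinct, so no two queens attack.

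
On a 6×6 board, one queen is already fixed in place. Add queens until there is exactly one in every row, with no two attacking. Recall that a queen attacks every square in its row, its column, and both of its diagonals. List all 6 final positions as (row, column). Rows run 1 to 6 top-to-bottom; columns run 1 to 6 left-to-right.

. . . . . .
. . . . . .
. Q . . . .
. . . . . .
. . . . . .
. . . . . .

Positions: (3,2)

Row 1: attacked by (3,2)→{2,4}. Safe: 1, 3, 5, 6. Place at column 3.
Row 2: attacked by (1,3)→{2,3,4}; (3,2)→{1,2,3}. Safe: 5, 6. Place at column 6.
Row 4: attacked by (1,3)→{3,6}; (2,6)→{4,6}; (3,2)→{1,2,3}. Safe: 5. Place at column 5.
Row 5: attacked by (1,3)→{3}; (2,6)→{3,6}; (3,2)→{2,4}; (4,5)→{4,5,6}. Safe: 1. Place at column 1.
Row 6: attacked by (1,3)→{3}; (2,6)→{2,6}; (3,2)→{2,5}; (4,5)→{3,5}; (5,1)→{1,2}. Safe: 4. Place at column 4.
Columns [3, 6, 2, 5, 1, 4], r−c [-2, -4, 1, -1, 4, 2], r+c [4, 8, 5, 9, 6, 10] are all distinct, so no two queens attack.

(1,3) (2,6) (3,2) (4,5) (5,1) (6,4)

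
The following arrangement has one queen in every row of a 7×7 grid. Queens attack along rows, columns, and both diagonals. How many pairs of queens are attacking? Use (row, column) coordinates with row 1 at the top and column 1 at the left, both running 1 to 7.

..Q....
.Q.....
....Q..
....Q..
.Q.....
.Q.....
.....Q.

7

Same column: (2,2)–(5,2) (column 2); (2,2)–(6,2) (column 2); (3,5)–(4,5) (column 5); (5,2)–(6,2) (column 2).
Same diagonal: (1,3)–(2,2) (|1−2| = |3−2| = 1); (1,3)–(3,5) (|1−3| = |3−5| = 2); (3,5)–(6,2) (|3−6| = |5−2| = 3).
Total attacking pairs: 7.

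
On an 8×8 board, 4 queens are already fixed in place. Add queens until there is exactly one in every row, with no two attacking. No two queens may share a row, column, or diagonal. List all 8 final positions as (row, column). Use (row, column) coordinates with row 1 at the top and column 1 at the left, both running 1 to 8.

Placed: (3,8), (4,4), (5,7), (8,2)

Row 1: attacked by (3,8)→{6,8}; (4,4)→{1,4,7}; (5,7)→{3,7}; (8,2)→{2}. Safe: 5. Place at column 5.
Row 2: attacked by (1,5)→{4,5,6}; (3,8)→{7,8}; (4,4)→{2,4,6}; (5,7)→{4,7}; (8,2)→{2,8}. Safe: 1, 3. Place at column 3.
Row 6: attacked by (1,5)→{5}; (2,3)→{3,7}; (3,8)→{5,8}; (4,4)→{2,4,6}; (5,7)→{6,7,8}; (8,2)→{2,4}. Safe: 1. Place at column 1.
Row 7: attacked by (1,5)→{5}; (2,3)→{3,8}; (3,8)→{4,8}; (4,4)→{1,4,7}; (5,7)→{5,7}; (6,1)→{1,2}; (8,2)→{1,2,3}. Safe: 6. Place at column 6.
Columns [5, 3, 8, 4, 7, 1, 6, 2], r−c [-4, -1, -5, 0, -2, 5, 1, 6], r+c [6, 5, 11, 8, 12, 7, 13, 10] are all distinct, so no two queens attack.

(1,5) (2,3) (3,8) (4,4) (5,7) (6,1) (7,6) (8,2)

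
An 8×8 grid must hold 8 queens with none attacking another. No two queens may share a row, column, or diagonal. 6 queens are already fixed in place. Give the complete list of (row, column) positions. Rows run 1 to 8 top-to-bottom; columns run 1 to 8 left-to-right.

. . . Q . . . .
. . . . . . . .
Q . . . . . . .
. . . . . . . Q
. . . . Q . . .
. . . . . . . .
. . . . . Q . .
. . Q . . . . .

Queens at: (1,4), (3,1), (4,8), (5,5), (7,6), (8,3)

(1,4) (2,7) (3,1) (4,8) (5,5) (6,2) (7,6) (8,3)

Row 2: attacked by (1,4)→{3,4,5}; (3,1)→{1,2}; (4,8)→{6,8}; (5,5)→{2,5,8}; (7,6)→{1,6}; (8,3)→{3}. Safe: 7. Place at column 7.
Row 6: attacked by (1,4)→{4}; (2,7)→{3,7}; (3,1)→{1,4}; (4,8)→{6,8}; (5,5)→{4,5,6}; (7,6)→{5,6,7}; (8,3)→{1,3,5}. Safe: 2. Place at column 2.
Columns [4, 7, 1, 8, 5, 2, 6, 3], r−c [-3, -5, 2, -4, 0, 4, 1, 5], r+c [5, 9, 4, 12, 10, 8, 13, 11] are all distinct, so no two queens attack.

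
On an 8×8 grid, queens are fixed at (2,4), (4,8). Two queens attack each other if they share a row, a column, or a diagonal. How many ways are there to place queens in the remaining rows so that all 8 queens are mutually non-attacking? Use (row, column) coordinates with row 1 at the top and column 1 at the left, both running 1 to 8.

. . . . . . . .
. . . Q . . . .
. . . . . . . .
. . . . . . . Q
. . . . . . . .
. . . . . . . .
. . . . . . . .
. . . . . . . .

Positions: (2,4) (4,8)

Branch on row 1: col 1 → 0; col 2 → 1; col 6 → 1; col 7 → 1.
Sum: 0 + 1 + 1 + 1 = 3.

3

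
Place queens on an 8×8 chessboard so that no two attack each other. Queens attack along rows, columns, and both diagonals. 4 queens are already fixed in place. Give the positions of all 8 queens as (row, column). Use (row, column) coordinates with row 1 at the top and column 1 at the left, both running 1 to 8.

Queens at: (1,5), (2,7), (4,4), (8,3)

(1,5) (2,7) (3,1) (4,4) (5,2) (6,8) (7,6) (8,3)

Row 3: attacked by (1,5)→{3,5,7}; (2,7)→{6,7,8}; (4,4)→{3,4,5}; (8,3)→{3,8}. Safe: 1, 2. Place at column 1.
Row 5: attacked by (1,5)→{1,5}; (2,7)→{4,7}; (3,1)→{1,3}; (4,4)→{3,4,5}; (8,3)→{3,6}. Safe: 2, 8. Place at column 2.
Row 6: attacked by (1,5)→{5}; (2,7)→{3,7}; (3,1)→{1,4}; (4,4)→{2,4,6}; (5,2)→{1,2,3}; (8,3)→{1,3,5}. Safe: 8. Place at column 8.
Row 7: attacked by (1,5)→{5}; (2,7)→{2,7}; (3,1)→{1,5}; (4,4)→{1,4,7}; (5,2)→{2,4}; (6,8)→{7,8}; (8,3)→{2,3,4}. Safe: 6. Place at column 6.
Columns [5, 7, 1, 4, 2, 8, 6, 3], r−c [-4, -5, 2, 0, 3, -2, 1, 5], r+c [6, 9, 4, 8, 7, 14, 13, 11] are all distinct, so no two queens attack.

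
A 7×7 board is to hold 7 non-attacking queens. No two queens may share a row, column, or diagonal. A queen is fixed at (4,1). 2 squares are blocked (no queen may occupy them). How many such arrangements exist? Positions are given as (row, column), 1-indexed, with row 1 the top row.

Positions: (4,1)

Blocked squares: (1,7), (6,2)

4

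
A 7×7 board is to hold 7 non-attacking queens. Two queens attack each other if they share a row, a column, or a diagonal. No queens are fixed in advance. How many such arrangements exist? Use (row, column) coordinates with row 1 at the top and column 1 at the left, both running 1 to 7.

40

Branch on row 1: col 1 → 4; col 2 → 7; col 3 → 6; col 4 → 6; col 5 → 6; col 6 → 7; col 7 → 4.
Sum: 4 + 7 + 6 + 6 + 6 + 7 + 4 = 40.
(This is the classic 7-queens count.)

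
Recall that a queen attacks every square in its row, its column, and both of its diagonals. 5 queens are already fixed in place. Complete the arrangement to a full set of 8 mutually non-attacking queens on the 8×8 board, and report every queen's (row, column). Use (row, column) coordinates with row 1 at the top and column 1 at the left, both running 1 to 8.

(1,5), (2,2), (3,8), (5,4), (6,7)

Row 4: attacked by (1,5)→{2,5,8}; (2,2)→{2,4}; (3,8)→{7,8}; (5,4)→{3,4,5}; (6,7)→{5,7}. Safe: 1, 6. Place at column 1.
Row 7: attacked by (1,5)→{5}; (2,2)→{2,7}; (3,8)→{4,8}; (4,1)→{1,4}; (5,4)→{2,4,6}; (6,7)→{6,7,8}. Safe: 3. Place at column 3.
Row 8: attacked by (1,5)→{5}; (2,2)→{2,8}; (3,8)→{3,8}; (4,1)→{1,5}; (5,4)→{1,4,7}; (6,7)→{5,7}; (7,3)→{2,3,4}. Safe: 6. Place at column 6.
Columns [5, 2, 8, 1, 4, 7, 3, 6], r−c [-4, 0, -5, 3, 1, -1, 4, 2], r+c [6, 4, 11, 5, 9, 13, 10, 14] are all distinct, so no two queens attack.

(1,5) (2,2) (3,8) (4,1) (5,4) (6,7) (7,3) (8,6)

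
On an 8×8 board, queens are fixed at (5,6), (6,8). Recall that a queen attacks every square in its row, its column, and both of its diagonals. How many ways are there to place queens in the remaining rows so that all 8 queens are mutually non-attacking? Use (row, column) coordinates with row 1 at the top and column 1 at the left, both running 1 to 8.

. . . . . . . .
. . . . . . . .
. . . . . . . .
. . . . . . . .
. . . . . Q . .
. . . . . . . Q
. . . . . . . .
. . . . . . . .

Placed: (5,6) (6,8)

Branch on row 1: col 1 → 0; col 4 → 2; col 5 → 0; col 7 → 1.
Sum: 0 + 2 + 0 + 1 = 3.

3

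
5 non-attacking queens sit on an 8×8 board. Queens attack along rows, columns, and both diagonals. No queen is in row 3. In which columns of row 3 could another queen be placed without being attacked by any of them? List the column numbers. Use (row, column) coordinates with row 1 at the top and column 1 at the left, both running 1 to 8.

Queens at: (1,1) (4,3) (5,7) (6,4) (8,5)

columns 6, 8

(1,1) attacks row 3 at column 1 and diagonals 3.
(4,3) attacks row 3 at column 3 and diagonals 2, 4.
(5,7) attacks row 3 at column 7 and diagonals 5.
(6,4) attacks row 3 at column 4 and diagonals 1, 7.
(8,5) attacks row 3 at column 5.
Attacked columns: {1, 2, 3, 4, 5, 7}. Safe: {6, 8}.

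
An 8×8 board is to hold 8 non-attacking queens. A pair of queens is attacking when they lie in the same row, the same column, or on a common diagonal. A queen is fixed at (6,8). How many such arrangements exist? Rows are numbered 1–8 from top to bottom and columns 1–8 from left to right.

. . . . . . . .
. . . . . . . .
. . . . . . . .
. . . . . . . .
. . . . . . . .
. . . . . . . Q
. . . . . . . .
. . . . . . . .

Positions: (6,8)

16

Branch on row 1: col 1 → 0; col 2 → 3; col 4 → 4; col 5 → 4; col 6 → 4; col 7 → 1.
Sum: 0 + 3 + 4 + 4 + 4 + 1 = 16.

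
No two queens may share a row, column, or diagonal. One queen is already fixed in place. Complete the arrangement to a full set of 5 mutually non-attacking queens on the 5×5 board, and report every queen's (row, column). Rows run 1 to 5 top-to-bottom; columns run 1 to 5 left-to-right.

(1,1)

(1,1) (2,4) (3,2) (4,5) (5,3)

Row 2: attacked by (1,1)→{1,2}. Safe: 3, 4, 5. Place at column 4.
Row 3: attacked by (1,1)→{1,3}; (2,4)→{3,4,5}. Safe: 2. Place at column 2.
Row 4: attacked by (1,1)→{1,4}; (2,4)→{2,4}; (3,2)→{1,2,3}. Safe: 5. Place at column 5.
Row 5: attacked by (1,1)→{1,5}; (2,4)→{1,4}; (3,2)→{2,4}; (4,5)→{4,5}. Safe: 3. Place at column 3.
Columns [1, 4, 2, 5, 3], r−c [0, -2, 1, -1, 2], r+c [2, 6, 5, 9, 8] are all distinct, so no two queens attack.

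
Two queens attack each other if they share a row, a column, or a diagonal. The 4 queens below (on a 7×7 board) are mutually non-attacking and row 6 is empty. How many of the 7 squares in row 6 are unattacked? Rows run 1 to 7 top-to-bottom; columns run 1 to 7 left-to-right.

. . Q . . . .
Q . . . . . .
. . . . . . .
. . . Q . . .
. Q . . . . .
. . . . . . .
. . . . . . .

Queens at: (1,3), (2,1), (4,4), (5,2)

1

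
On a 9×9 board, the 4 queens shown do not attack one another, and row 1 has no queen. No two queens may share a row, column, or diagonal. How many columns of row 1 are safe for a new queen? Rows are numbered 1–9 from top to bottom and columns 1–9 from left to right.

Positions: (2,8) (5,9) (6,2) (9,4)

3

(2,8) attacks row 1 at column 8 and diagonals 7, 9.
(5,9) attacks row 1 at column 9 and diagonals 5.
(6,2) attacks row 1 at column 2 and diagonals 7.
(9,4) attacks row 1 at column 4.
Attacked columns: {2, 4, 5, 7, 8, 9}. Safe: {1, 3, 6}.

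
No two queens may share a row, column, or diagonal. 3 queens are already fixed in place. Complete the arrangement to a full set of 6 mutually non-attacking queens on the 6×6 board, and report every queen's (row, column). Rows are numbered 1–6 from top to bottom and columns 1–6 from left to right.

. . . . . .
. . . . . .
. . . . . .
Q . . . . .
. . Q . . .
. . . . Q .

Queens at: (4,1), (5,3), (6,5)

(1,2) (2,4) (3,6) (4,1) (5,3) (6,5)

Row 1: attacked by (4,1)→{1,4}; (5,3)→{3}; (6,5)→{5}. Safe: 2, 6. Place at column 2.
Row 2: attacked by (1,2)→{1,2,3}; (4,1)→{1,3}; (5,3)→{3,6}; (6,5)→{1,5}. Safe: 4. Place at column 4.
Row 3: attacked by (1,2)→{2,4}; (2,4)→{3,4,5}; (4,1)→{1,2}; (5,3)→{1,3,5}; (6,5)→{2,5}. Safe: 6. Place at column 6.
Columns [2, 4, 6, 1, 3, 5], r−c [-1, -2, -3, 3, 2, 1], r+c [3, 6, 9, 5, 8, 11] are all distinct, so no two queens attack.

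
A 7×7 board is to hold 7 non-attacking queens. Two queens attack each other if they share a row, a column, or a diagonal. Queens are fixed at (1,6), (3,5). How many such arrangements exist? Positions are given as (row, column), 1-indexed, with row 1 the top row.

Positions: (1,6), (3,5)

2

Branch on row 2: col 1 → 0; col 2 → 1; col 3 → 1.
Sum: 0 + 1 + 1 = 2.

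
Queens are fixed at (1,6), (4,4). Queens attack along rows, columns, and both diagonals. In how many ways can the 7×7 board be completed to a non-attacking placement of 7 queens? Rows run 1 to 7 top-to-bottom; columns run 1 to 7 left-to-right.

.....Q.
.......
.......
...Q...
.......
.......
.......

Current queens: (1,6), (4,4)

Branch on row 2: col 1 → 0; col 3 → 2.
Sum: 0 + 2 = 2.

2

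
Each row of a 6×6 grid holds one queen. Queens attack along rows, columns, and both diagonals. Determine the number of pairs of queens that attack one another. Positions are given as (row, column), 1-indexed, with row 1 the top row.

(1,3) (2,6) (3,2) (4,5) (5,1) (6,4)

0

All columns are distinct and no two queens satisfy |Δrow| = |Δcol|, so no pair attacks.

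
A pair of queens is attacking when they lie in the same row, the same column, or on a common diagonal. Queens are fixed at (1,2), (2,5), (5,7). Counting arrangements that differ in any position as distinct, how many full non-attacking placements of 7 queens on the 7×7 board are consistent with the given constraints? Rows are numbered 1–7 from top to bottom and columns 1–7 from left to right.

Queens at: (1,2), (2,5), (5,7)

Branch on row 3: col 1 → 1; col 3 → 1.
Sum: 1 + 1 = 2.

2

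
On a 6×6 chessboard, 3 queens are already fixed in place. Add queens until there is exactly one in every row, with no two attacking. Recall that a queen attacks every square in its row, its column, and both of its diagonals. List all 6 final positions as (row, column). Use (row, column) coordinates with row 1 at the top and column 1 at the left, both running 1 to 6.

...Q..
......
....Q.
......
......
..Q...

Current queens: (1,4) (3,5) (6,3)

Row 2: attacked by (1,4)→{3,4,5}; (3,5)→{4,5,6}; (6,3)→{3}. Safe: 1, 2. Place at column 1.
Row 4: attacked by (1,4)→{1,4}; (2,1)→{1,3}; (3,5)→{4,5,6}; (6,3)→{1,3,5}. Safe: 2. Place at column 2.
Row 5: attacked by (1,4)→{4}; (2,1)→{1,4}; (3,5)→{3,5}; (4,2)→{1,2,3}; (6,3)→{2,3,4}. Safe: 6. Place at column 6.
Columns [4, 1, 5, 2, 6, 3], r−c [-3, 1, -2, 2, -1, 3], r+c [5, 3, 8, 6, 11, 9] are all distinct, so no two queens attack.

(1,4) (2,1) (3,5) (4,2) (5,6) (6,3)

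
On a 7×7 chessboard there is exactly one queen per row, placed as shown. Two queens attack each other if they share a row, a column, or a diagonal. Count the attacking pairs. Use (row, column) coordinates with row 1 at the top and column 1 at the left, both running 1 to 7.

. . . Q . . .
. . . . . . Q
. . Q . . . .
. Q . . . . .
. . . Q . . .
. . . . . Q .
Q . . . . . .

4

Same column: (1,4)–(5,4) (column 4).
Same diagonal: (2,7)–(5,4) (|2−5| = |7−4| = 3); (3,3)–(4,2) (|3−4| = |3−2| = 1); (3,3)–(6,6) (|3−6| = |3−6| = 3).
Total attacking pairs: 4.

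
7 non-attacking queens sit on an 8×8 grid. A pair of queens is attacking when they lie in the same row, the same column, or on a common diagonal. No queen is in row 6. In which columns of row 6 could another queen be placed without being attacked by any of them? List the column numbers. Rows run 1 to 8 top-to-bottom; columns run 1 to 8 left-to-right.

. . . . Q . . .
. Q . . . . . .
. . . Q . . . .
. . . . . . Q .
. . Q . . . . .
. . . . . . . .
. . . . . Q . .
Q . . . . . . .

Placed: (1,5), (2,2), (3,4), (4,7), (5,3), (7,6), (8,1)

columns 8

(1,5) attacks row 6 at column 5.
(2,2) attacks row 6 at column 2 and diagonals 6.
(3,4) attacks row 6 at column 4 and diagonals 1, 7.
(4,7) attacks row 6 at column 7 and diagonals 5.
(5,3) attacks row 6 at column 3 and diagonals 2, 4.
(7,6) attacks row 6 at column 6 and diagonals 5, 7.
(8,1) attacks row 6 at column 1 and diagonals 3.
Attacked columns: {1, 2, 3, 4, 5, 6, 7}. Safe: {8}.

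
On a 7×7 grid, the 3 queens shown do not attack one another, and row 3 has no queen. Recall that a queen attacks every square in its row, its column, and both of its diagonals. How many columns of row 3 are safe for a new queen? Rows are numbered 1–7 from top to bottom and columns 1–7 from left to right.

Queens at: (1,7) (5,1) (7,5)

(1,7) attacks row 3 at column 7 and diagonals 5.
(5,1) attacks row 3 at column 1 and diagonals 3.
(7,5) attacks row 3 at column 5 and diagonals 1.
Attacked columns: {1, 3, 5, 7}. Safe: {2, 4, 6}.

3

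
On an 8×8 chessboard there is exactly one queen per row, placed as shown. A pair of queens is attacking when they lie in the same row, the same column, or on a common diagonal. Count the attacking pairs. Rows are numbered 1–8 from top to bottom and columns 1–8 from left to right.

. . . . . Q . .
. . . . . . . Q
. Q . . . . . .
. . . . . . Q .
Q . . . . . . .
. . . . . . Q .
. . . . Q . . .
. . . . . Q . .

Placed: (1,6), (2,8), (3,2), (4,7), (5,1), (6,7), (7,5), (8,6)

3

Same column: (1,6)–(8,6) (column 6); (4,7)–(6,7) (column 7).
Same diagonal: (7,5)–(8,6) (|7−8| = |5−6| = 1).
Total attacking pairs: 3.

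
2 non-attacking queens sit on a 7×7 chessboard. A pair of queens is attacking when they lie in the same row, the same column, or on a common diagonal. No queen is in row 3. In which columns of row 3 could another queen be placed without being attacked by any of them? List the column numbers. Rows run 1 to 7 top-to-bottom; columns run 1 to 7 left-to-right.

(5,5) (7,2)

(5,5) attacks row 3 at column 5 and diagonals 3, 7.
(7,2) attacks row 3 at column 2 and diagonals 6.
Attacked columns: {2, 3, 5, 6, 7}. Safe: {1, 4}.

columns 1, 4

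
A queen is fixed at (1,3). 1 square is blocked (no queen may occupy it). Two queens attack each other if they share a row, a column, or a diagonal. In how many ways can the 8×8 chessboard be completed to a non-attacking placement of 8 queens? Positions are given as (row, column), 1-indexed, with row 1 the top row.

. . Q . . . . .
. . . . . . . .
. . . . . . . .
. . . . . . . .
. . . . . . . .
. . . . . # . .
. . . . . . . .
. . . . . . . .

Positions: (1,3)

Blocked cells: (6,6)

15

Branch on row 2: col 1 → 1; col 5 → 4; col 6 → 8; col 7 → 2; col 8 → 0.
Sum: 1 + 4 + 8 + 2 + 0 = 15.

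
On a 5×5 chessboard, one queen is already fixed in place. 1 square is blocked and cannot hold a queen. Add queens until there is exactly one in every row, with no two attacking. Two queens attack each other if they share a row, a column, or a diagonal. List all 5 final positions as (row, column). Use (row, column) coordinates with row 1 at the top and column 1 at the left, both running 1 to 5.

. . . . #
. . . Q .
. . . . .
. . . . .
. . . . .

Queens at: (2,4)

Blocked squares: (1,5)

Row 1: attacked by (2,4)→{3,4,5}. Blocked: 5. Safe: 1, 2. Place at column 2.
Row 3: attacked by (1,2)→{2,4}; (2,4)→{3,4,5}. Safe: 1. Place at column 1.
Row 4: attacked by (1,2)→{2,5}; (2,4)→{2,4}; (3,1)→{1,2}. Safe: 3. Place at column 3.
Row 5: attacked by (1,2)→{2}; (2,4)→{1,4}; (3,1)→{1,3}; (4,3)→{2,3,4}. Safe: 5. Place at column 5.
Columns [2, 4, 1, 3, 5], r−c [-1, -2, 2, 1, 0], r+c [3, 6, 4, 7, 10] are all distinct, so no two queens attack.

(1,2) (2,4) (3,1) (4,3) (5,5)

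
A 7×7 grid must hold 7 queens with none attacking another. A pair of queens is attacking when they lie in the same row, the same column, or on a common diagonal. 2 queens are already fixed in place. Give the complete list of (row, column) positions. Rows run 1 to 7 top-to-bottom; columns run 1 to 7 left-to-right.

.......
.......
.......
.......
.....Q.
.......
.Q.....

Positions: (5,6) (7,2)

(1,7) (2,5) (3,3) (4,1) (5,6) (6,4) (7,2)

Row 1: attacked by (5,6)→{2,6}; (7,2)→{2}. Safe: 1, 3, 4, 5, 7. Place at column 7.
Row 2: attacked by (1,7)→{6,7}; (5,6)→{3,6}; (7,2)→{2,7}. Safe: 1, 4, 5. Place at column 5.
Row 3: attacked by (1,7)→{5,7}; (2,5)→{4,5,6}; (5,6)→{4,6}; (7,2)→{2,6}. Safe: 1, 3. Place at column 3.
Row 4: attacked by (1,7)→{4,7}; (2,5)→{3,5,7}; (3,3)→{2,3,4}; (5,6)→{5,6,7}; (7,2)→{2,5}. Safe: 1. Place at column 1.
Row 6: attacked by (1,7)→{2,7}; (2,5)→{1,5}; (3,3)→{3,6}; (4,1)→{1,3}; (5,6)→{5,6,7}; (7,2)→{1,2,3}. Safe: 4. Place at column 4.
Columns [7, 5, 3, 1, 6, 4, 2], r−c [-6, -3, 0, 3, -1, 2, 5], r+c [8, 7, 6, 5, 11, 10, 9] are all distinct, so no two queens attack.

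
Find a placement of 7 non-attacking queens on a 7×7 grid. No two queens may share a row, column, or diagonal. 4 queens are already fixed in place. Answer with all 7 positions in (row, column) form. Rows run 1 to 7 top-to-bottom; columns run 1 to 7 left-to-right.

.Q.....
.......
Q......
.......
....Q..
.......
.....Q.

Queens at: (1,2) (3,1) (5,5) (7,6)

Row 2: attacked by (1,2)→{1,2,3}; (3,1)→{1,2}; (5,5)→{2,5}; (7,6)→{1,6}. Safe: 4, 7. Place at column 4.
Row 4: attacked by (1,2)→{2,5}; (2,4)→{2,4,6}; (3,1)→{1,2}; (5,5)→{4,5,6}; (7,6)→{3,6}. Safe: 7. Place at column 7.
Row 6: attacked by (1,2)→{2,7}; (2,4)→{4}; (3,1)→{1,4}; (4,7)→{5,7}; (5,5)→{4,5,6}; (7,6)→{5,6,7}. Safe: 3. Place at column 3.
Columns [2, 4, 1, 7, 5, 3, 6], r−c [-1, -2, 2, -3, 0, 3, 1], r+c [3, 6, 4, 11, 10, 9, 13] are all distinct, so no two queens attack.

(1,2) (2,4) (3,1) (4,7) (5,5) (6,3) (7,6)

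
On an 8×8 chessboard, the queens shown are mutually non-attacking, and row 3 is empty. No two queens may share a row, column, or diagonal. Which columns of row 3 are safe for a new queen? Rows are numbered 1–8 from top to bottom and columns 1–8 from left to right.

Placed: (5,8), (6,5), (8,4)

(5,8) attacks row 3 at column 8 and diagonals 6.
(6,5) attacks row 3 at column 5 and diagonals 2, 8.
(8,4) attacks row 3 at column 4.
Attacked columns: {2, 4, 5, 6, 8}. Safe: {1, 3, 7}.

columns 1, 3, 7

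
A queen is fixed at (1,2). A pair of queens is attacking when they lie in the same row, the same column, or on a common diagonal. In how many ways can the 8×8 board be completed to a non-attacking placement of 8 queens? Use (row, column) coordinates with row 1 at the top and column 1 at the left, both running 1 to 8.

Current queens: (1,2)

8

Branch on row 2: col 4 → 1; col 5 → 2; col 6 → 2; col 7 → 2; col 8 → 1.
Sum: 1 + 2 + 2 + 2 + 1 = 8.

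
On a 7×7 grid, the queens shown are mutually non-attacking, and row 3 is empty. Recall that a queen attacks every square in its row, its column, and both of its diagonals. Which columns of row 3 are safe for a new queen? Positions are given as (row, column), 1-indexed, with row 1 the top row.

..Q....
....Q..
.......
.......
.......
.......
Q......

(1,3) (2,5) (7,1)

columns 2, 7

(1,3) attacks row 3 at column 3 and diagonals 1, 5.
(2,5) attacks row 3 at column 5 and diagonals 4, 6.
(7,1) attacks row 3 at column 1 and diagonals 5.
Attacked columns: {1, 3, 4, 5, 6}. Safe: {2, 7}.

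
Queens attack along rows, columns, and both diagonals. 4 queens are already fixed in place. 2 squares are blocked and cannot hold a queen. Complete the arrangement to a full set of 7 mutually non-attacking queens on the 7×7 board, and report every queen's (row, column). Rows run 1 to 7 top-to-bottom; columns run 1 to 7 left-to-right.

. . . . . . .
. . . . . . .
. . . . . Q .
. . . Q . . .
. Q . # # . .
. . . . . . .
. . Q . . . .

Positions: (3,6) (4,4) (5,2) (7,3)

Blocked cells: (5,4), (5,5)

Row 1: attacked by (3,6)→{4,6}; (4,4)→{1,4,7}; (5,2)→{2,6}; (7,3)→{3}. Safe: 5. Place at column 5.
Row 2: attacked by (1,5)→{4,5,6}; (3,6)→{5,6,7}; (4,4)→{2,4,6}; (5,2)→{2,5}; (7,3)→{3}. Safe: 1. Place at column 1.
Row 6: attacked by (1,5)→{5}; (2,1)→{1,5}; (3,6)→{3,6}; (4,4)→{2,4,6}; (5,2)→{1,2,3}; (7,3)→{2,3,4}. Safe: 7. Place at column 7.
Columns [5, 1, 6, 4, 2, 7, 3], r−c [-4, 1, -3, 0, 3, -1, 4], r+c [6, 3, 9, 8, 7, 13, 10] are all distinct, so no two queens attack.

(1,5) (2,1) (3,6) (4,4) (5,2) (6,7) (7,3)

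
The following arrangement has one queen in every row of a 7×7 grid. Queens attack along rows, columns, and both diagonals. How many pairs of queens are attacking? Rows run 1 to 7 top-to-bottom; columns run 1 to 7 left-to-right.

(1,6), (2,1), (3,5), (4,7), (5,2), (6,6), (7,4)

Same column: (1,6)–(6,6) (column 6).
Same diagonal: (1,6)–(5,2) (|1−5| = |6−2| = 4); (4,7)–(7,4) (|4−7| = |7−4| = 3); (5,2)–(7,4) (|5−7| = |2−4| = 2).
Total attacking pairs: 4.

4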